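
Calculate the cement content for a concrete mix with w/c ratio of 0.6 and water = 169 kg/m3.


Cement = water / (w/c)
= 169 / 0.6
= 281.7 kg/m3

281.7


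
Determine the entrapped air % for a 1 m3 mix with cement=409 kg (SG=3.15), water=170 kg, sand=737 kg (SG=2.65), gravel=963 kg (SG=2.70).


Vol cement = 409 / (3.15 * 1000) = 0.129841 m3
Vol water = 170 / 1000 = 0.17 m3
Vol sand = 737 / (2.65 * 1000) = 0.278113 m3
Vol gravel = 963 / (2.70 * 1000) = 0.356667 m3
Total solid + water volume = 0.934621 m3
Air = (1 - 0.934621) * 100 = 6.54%

6.54


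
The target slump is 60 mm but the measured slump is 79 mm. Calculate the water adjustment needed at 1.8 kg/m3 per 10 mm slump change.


Difference = 60 - 79 = -19 mm
Water adjustment = -19 * 1.8 / 10 = -3.4 kg/m3

-3.4


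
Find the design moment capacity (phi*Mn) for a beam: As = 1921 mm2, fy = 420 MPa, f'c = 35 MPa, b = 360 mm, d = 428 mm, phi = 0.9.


a = As * fy / (0.85 * f'c * b)
= 1921 * 420 / (0.85 * 35 * 360)
= 75.3333 mm
Mn = As * fy * (d - a/2) / 10^6
= 314.9287 kN-m
phi*Mn = 0.9 * 314.9287 = 283.44 kN-m

283.44


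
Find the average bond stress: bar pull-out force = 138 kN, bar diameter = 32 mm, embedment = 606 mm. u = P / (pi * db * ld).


u = P / (pi * db * ld)
= 138 * 1000 / (pi * 32 * 606)
= 2.265 MPa

2.265


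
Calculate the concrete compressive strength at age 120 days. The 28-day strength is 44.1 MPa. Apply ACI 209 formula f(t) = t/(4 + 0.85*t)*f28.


f(120) = 120 / (4 + 0.85 * 120) * 44.1
= 120 / 106.0 * 44.1
= 49.92 MPa

49.92


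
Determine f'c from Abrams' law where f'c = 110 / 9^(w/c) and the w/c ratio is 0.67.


f'c = 110 / 9^0.67
= 110 / 4.359
= 25.24 MPa

25.24


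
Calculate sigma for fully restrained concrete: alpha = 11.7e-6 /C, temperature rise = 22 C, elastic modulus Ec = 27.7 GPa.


sigma = alpha * dT * Ec
= 11.7e-6 * 22 * 27.7 * 1000
= 7.13 MPa

7.13


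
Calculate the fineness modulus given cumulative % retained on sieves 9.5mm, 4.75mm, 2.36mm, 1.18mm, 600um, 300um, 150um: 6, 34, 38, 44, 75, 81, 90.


FM = sum(cumulative % retained) / 100
= 368 / 100
= 3.68

3.68


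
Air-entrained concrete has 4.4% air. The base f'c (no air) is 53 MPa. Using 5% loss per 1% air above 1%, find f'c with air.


Strength loss = (4.4 - 1) * 5 = 17.0%
f'c = 53 * (1 - 17.0/100)
= 43.99 MPa

43.99


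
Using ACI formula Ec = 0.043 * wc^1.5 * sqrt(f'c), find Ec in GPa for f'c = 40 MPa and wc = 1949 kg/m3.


Ec = 0.043 * 1949^1.5 * sqrt(40) / 1000
= 23.4 GPa

23.4


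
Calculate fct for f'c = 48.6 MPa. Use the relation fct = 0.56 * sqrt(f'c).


fct = 0.56 * sqrt(48.6)
= 0.56 * 6.971
= 3.904 MPa

3.904


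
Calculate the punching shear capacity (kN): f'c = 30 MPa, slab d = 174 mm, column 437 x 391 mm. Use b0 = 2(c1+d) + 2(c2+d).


b0 = 2*(437 + 174) + 2*(391 + 174) = 2352 mm
Vc = 0.33 * sqrt(30) * 2352 * 174 / 1000
= 739.71 kN

739.71


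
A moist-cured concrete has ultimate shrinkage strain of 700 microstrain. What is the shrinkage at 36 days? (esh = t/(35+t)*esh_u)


esh(36) = 36 / (35 + 36) * 700
= 36 / 71 * 700
= 354.9 microstrain

354.9


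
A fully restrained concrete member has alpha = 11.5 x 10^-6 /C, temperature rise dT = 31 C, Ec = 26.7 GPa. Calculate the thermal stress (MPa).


sigma = alpha * dT * Ec
= 11.5e-6 * 31 * 26.7 * 1000
= 9.519 MPa

9.519


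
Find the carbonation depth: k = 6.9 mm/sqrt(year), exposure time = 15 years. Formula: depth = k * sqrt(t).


depth = k * sqrt(t)
= 6.9 * sqrt(15)
= 26.72 mm

26.72


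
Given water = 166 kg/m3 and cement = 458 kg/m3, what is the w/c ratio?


w/c = water / cement
w/c = 166 / 458 = 0.362

0.362


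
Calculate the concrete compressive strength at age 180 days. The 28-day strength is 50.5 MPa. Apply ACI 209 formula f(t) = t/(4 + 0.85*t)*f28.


f(180) = 180 / (4 + 0.85 * 180) * 50.5
= 180 / 157.0 * 50.5
= 57.9 MPa

57.9


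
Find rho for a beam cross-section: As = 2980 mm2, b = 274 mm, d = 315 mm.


rho = As / (b * d)
= 2980 / (274 * 315)
= 0.0345

0.0345


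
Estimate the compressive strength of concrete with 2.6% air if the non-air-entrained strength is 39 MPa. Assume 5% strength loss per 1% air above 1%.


Strength loss = (2.6 - 1) * 5 = 8.0%
f'c = 39 * (1 - 8.0/100)
= 35.88 MPa

35.88


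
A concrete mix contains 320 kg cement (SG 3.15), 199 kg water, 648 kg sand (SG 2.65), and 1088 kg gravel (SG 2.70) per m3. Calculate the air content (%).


Vol cement = 320 / (3.15 * 1000) = 0.101587 m3
Vol water = 199 / 1000 = 0.199 m3
Vol sand = 648 / (2.65 * 1000) = 0.244528 m3
Vol gravel = 1088 / (2.70 * 1000) = 0.402963 m3
Total solid + water volume = 0.948079 m3
Air = (1 - 0.948079) * 100 = 5.19%

5.19


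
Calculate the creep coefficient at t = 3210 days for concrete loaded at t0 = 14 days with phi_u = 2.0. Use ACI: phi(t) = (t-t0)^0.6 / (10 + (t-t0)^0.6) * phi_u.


dt = 3210 - 14 = 3196
phi = 3196^0.6 / (10 + 3196^0.6) * 2.0
= 1.854

1.854


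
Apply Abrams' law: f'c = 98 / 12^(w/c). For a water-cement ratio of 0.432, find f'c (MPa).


f'c = 98 / 12^0.432
= 98 / 2.926
= 33.5 MPa

33.5


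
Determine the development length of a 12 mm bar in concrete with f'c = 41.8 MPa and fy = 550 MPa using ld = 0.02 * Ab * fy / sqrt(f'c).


Ab = pi * 12^2 / 4 = 113.097 mm2
ld = 0.02 * 113.097 * 550 / sqrt(41.8)
= 192.4 mm

192.4


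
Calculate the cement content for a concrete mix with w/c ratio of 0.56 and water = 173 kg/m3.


Cement = water / (w/c)
= 173 / 0.56
= 308.9 kg/m3

308.9


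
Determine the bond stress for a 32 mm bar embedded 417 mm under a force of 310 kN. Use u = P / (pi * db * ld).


u = P / (pi * db * ld)
= 310 * 1000 / (pi * 32 * 417)
= 7.395 MPa

7.395


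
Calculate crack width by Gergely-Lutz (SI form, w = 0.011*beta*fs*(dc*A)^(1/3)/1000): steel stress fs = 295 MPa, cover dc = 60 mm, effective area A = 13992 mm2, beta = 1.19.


w = 0.011 * beta * fs * (dc * A)^(1/3) / 1000
= 0.011 * 1.19 * 295 * (60 * 13992)^(1/3) / 1000
= 0.364 mm

0.364


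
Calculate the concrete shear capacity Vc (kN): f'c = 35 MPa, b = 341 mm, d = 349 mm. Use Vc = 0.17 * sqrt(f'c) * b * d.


Vc = 0.17 * sqrt(35) * 341 * 349 / 1000
= 119.69 kN

119.69


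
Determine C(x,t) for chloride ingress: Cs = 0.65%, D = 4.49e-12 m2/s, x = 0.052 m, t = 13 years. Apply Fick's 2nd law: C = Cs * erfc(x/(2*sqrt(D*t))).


t_seconds = 13 * 365.25 * 24 * 3600 = 410248800.0 s
arg = 0.052 / (2 * sqrt(4.49e-12 * 410248800.0))
= 0.6058
erfc(0.6058) = 0.3916
C = 0.65 * 0.3916 = 0.2545%

0.2545


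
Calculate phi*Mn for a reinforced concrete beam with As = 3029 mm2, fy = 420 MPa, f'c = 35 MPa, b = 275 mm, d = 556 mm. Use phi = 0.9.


a = As * fy / (0.85 * f'c * b)
= 3029 * 420 / (0.85 * 35 * 275)
= 155.4995 mm
Mn = As * fy * (d - a/2) / 10^6
= 608.4204 kN-m
phi*Mn = 0.9 * 608.4204 = 547.58 kN-m

547.58


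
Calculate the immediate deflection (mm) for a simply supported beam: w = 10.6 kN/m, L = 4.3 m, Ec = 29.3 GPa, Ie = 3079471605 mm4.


Convert: L = 4.3 m = 4300 mm, Ec = 29.3 GPa = 29300 MPa
delta = 5 * 10.6 * 4300^4 / (384 * 29300 * 3079471605)
= 0.52 mm

0.52


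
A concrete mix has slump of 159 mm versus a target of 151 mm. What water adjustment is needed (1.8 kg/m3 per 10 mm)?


Difference = 151 - 159 = -8 mm
Water adjustment = -8 * 1.8 / 10 = -1.4 kg/m3

-1.4


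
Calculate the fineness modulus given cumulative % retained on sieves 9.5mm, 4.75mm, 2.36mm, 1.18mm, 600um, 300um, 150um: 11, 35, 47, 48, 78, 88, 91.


FM = sum(cumulative % retained) / 100
= 398 / 100
= 3.98

3.98


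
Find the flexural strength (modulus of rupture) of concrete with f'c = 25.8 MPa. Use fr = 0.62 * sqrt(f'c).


fr = 0.62 * sqrt(25.8)
= 3.149 MPa

3.149


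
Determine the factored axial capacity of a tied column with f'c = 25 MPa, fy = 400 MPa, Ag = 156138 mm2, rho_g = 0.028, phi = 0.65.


Ast = rho * Ag = 0.028 * 156138 = 4371.864 mm2
phi*Pn = 0.65 * 0.80 * (0.85 * 25 * (156138 - 4371.864) + 400 * 4371.864) / 1000
= 2586.36 kN

2586.36


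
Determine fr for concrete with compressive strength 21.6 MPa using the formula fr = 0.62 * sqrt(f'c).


fr = 0.62 * sqrt(21.6)
= 2.881 MPa

2.881


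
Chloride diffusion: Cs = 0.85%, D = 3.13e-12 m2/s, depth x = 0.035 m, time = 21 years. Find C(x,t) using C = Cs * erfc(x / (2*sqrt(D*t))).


t_seconds = 21 * 365.25 * 24 * 3600 = 662709600.0 s
arg = 0.035 / (2 * sqrt(3.13e-12 * 662709600.0))
= 0.3842
erfc(0.3842) = 0.5869
C = 0.85 * 0.5869 = 0.4988%

0.4988


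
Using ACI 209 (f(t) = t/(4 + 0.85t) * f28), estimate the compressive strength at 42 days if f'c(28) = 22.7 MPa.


f(42) = 42 / (4 + 0.85 * 42) * 22.7
= 42 / 39.7 * 22.7
= 24.02 MPa

24.02


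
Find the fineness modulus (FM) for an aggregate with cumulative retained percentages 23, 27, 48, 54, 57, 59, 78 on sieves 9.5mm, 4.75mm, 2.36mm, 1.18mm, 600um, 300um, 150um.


FM = sum(cumulative % retained) / 100
= 346 / 100
= 3.46

3.46


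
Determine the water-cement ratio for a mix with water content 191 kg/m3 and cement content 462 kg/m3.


w/c = water / cement
w/c = 191 / 462 = 0.413

0.413


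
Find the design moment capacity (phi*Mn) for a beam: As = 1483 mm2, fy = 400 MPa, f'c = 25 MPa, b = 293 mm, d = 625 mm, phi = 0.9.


a = As * fy / (0.85 * f'c * b)
= 1483 * 400 / (0.85 * 25 * 293)
= 95.274 mm
Mn = As * fy * (d - a/2) / 10^6
= 342.4917 kN-m
phi*Mn = 0.9 * 342.4917 = 308.24 kN-m

308.24


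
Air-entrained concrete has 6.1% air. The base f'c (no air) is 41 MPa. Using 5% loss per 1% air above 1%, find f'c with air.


Strength loss = (6.1 - 1) * 5 = 25.5%
f'c = 41 * (1 - 25.5/100)
= 30.54 MPa

30.54


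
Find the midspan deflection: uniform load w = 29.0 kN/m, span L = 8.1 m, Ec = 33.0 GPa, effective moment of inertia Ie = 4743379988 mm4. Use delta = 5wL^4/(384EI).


Convert: L = 8.1 m = 8100 mm, Ec = 33.0 GPa = 33000 MPa
delta = 5 * 29.0 * 8100^4 / (384 * 33000 * 4743379988)
= 10.38 mm

10.38


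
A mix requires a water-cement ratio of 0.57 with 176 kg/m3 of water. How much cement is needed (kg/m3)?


Cement = water / (w/c)
= 176 / 0.57
= 308.8 kg/m3

308.8


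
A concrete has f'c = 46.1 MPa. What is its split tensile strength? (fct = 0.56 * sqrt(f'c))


fct = 0.56 * sqrt(46.1)
= 0.56 * 6.79
= 3.802 MPa

3.802


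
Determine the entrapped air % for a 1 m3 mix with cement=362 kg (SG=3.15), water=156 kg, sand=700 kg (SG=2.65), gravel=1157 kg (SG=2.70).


Vol cement = 362 / (3.15 * 1000) = 0.114921 m3
Vol water = 156 / 1000 = 0.156 m3
Vol sand = 700 / (2.65 * 1000) = 0.264151 m3
Vol gravel = 1157 / (2.70 * 1000) = 0.428519 m3
Total solid + water volume = 0.96359 m3
Air = (1 - 0.96359) * 100 = 3.64%

3.64


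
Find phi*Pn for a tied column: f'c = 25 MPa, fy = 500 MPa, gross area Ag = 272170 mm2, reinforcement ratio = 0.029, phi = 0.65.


Ast = rho * Ag = 0.029 * 272170 = 7892.93 mm2
phi*Pn = 0.65 * 0.80 * (0.85 * 25 * (272170 - 7892.93) + 500 * 7892.93) / 1000
= 4972.42 kN

4972.42


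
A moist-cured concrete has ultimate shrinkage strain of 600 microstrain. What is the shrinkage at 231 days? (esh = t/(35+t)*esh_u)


esh(231) = 231 / (35 + 231) * 600
= 231 / 266 * 600
= 521.1 microstrain

521.1


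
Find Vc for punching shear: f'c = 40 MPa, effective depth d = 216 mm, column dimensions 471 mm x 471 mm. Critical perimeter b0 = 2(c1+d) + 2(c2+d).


b0 = 2*(471 + 216) + 2*(471 + 216) = 2748 mm
Vc = 0.33 * sqrt(40) * 2748 * 216 / 1000
= 1238.84 kN

1238.84


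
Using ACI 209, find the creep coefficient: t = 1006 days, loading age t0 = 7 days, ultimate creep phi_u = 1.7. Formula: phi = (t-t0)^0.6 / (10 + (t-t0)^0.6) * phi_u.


dt = 1006 - 7 = 999
phi = 999^0.6 / (10 + 999^0.6) * 1.7
= 1.467

1.467


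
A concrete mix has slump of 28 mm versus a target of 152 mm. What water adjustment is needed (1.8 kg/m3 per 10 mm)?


Difference = 152 - 28 = 124 mm
Water adjustment = 124 * 1.8 / 10 = 22.3 kg/m3

22.3


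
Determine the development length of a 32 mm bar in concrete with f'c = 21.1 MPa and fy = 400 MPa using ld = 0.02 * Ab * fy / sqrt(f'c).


Ab = pi * 32^2 / 4 = 804.248 mm2
ld = 0.02 * 804.248 * 400 / sqrt(21.1)
= 1400.7 mm

1400.7


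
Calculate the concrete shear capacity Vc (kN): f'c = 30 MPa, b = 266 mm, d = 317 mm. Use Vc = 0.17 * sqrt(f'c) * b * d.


Vc = 0.17 * sqrt(30) * 266 * 317 / 1000
= 78.51 kN

78.51


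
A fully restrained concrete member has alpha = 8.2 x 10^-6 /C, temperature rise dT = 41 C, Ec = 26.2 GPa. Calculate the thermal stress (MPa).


sigma = alpha * dT * Ec
= 8.2e-6 * 41 * 26.2 * 1000
= 8.808 MPa

8.808


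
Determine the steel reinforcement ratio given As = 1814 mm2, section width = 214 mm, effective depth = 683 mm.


rho = As / (b * d)
= 1814 / (214 * 683)
= 0.0124

0.0124


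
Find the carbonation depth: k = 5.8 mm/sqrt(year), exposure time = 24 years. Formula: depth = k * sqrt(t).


depth = k * sqrt(t)
= 5.8 * sqrt(24)
= 28.41 mm

28.41


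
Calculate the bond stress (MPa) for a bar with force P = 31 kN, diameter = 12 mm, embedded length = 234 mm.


u = P / (pi * db * ld)
= 31 * 1000 / (pi * 12 * 234)
= 3.514 MPa

3.514


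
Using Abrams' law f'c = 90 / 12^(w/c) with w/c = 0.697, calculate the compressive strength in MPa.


f'c = 90 / 12^0.697
= 90 / 5.652
= 15.92 MPa

15.92


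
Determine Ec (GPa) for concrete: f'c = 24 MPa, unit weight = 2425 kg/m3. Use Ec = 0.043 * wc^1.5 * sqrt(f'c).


Ec = 0.043 * 2425^1.5 * sqrt(24) / 1000
= 25.16 GPa

25.16


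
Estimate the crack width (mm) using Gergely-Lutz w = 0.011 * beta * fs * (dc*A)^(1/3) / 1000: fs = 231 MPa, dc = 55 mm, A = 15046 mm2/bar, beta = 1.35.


w = 0.011 * beta * fs * (dc * A)^(1/3) / 1000
= 0.011 * 1.35 * 231 * (55 * 15046)^(1/3) / 1000
= 0.322 mm

0.322


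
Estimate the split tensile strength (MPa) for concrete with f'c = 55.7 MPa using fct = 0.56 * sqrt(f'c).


fct = 0.56 * sqrt(55.7)
= 0.56 * 7.463
= 4.179 MPa

4.179


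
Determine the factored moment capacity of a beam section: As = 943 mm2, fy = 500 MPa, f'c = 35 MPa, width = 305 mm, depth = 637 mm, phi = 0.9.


a = As * fy / (0.85 * f'c * b)
= 943 * 500 / (0.85 * 35 * 305)
= 51.9631 mm
Mn = As * fy * (d - a/2) / 10^6
= 288.0952 kN-m
phi*Mn = 0.9 * 288.0952 = 259.29 kN-m

259.29


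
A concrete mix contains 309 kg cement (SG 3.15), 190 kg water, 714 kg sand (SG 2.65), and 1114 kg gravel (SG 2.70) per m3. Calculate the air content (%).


Vol cement = 309 / (3.15 * 1000) = 0.098095 m3
Vol water = 190 / 1000 = 0.19 m3
Vol sand = 714 / (2.65 * 1000) = 0.269434 m3
Vol gravel = 1114 / (2.70 * 1000) = 0.412593 m3
Total solid + water volume = 0.970122 m3
Air = (1 - 0.970122) * 100 = 2.99%

2.99


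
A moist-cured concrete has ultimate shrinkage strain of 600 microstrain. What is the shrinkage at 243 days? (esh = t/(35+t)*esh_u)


esh(243) = 243 / (35 + 243) * 600
= 243 / 278 * 600
= 524.5 microstrain

524.5


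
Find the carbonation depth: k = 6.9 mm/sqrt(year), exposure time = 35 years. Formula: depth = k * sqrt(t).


depth = k * sqrt(t)
= 6.9 * sqrt(35)
= 40.82 mm

40.82


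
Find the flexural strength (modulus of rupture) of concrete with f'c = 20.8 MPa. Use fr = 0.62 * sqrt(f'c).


fr = 0.62 * sqrt(20.8)
= 2.828 MPa

2.828


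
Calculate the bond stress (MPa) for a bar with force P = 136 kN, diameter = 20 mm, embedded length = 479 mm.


u = P / (pi * db * ld)
= 136 * 1000 / (pi * 20 * 479)
= 4.519 MPa

4.519


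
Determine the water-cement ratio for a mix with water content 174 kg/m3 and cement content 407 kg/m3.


w/c = water / cement
w/c = 174 / 407 = 0.428

0.428


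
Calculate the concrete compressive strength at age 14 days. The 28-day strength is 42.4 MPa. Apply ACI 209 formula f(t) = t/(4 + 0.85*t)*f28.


f(14) = 14 / (4 + 0.85 * 14) * 42.4
= 14 / 15.9 * 42.4
= 37.33 MPa

37.33


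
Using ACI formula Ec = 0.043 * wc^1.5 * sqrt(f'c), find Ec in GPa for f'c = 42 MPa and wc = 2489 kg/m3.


Ec = 0.043 * 2489^1.5 * sqrt(42) / 1000
= 34.6 GPa

34.6


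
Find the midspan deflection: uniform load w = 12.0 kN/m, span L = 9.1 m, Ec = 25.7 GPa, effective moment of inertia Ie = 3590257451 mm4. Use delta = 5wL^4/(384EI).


Convert: L = 9.1 m = 9100 mm, Ec = 25.7 GPa = 25700 MPa
delta = 5 * 12.0 * 9100^4 / (384 * 25700 * 3590257451)
= 11.61 mm

11.61


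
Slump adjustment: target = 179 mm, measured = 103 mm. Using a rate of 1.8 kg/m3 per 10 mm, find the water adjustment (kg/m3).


Difference = 179 - 103 = 76 mm
Water adjustment = 76 * 1.8 / 10 = 13.7 kg/m3

13.7


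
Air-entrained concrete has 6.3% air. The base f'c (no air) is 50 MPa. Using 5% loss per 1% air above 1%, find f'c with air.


Strength loss = (6.3 - 1) * 5 = 26.5%
f'c = 50 * (1 - 26.5/100)
= 36.75 MPa

36.75


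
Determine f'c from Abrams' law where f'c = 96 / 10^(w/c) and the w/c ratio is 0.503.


f'c = 96 / 10^0.503
= 96 / 3.184
= 30.15 MPa

30.15


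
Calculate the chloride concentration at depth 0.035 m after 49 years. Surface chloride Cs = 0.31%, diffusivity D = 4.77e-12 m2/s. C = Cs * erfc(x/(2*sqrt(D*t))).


t_seconds = 49 * 365.25 * 24 * 3600 = 1546322400.0 s
arg = 0.035 / (2 * sqrt(4.77e-12 * 1546322400.0))
= 0.2038
erfc(0.2038) = 0.7732
C = 0.31 * 0.7732 = 0.2397%

0.2397


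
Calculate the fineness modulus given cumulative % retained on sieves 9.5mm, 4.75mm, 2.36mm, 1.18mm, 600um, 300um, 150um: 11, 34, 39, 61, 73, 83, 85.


FM = sum(cumulative % retained) / 100
= 386 / 100
= 3.86

3.86


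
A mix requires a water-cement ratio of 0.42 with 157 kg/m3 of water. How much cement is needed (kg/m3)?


Cement = water / (w/c)
= 157 / 0.42
= 373.8 kg/m3

373.8


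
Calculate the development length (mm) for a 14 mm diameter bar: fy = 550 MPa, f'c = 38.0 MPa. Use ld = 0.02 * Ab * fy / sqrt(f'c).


Ab = pi * 14^2 / 4 = 153.938 mm2
ld = 0.02 * 153.938 * 550 / sqrt(38.0)
= 274.7 mm

274.7


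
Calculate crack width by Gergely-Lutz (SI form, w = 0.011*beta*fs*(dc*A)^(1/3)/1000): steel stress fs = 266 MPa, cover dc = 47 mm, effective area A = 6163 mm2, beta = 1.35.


w = 0.011 * beta * fs * (dc * A)^(1/3) / 1000
= 0.011 * 1.35 * 266 * (47 * 6163)^(1/3) / 1000
= 0.261 mm

0.261


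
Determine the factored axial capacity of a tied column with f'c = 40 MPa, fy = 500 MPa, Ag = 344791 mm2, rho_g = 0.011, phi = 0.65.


Ast = rho * Ag = 0.011 * 344791 = 3792.701 mm2
phi*Pn = 0.65 * 0.80 * (0.85 * 40 * (344791 - 3792.701) + 500 * 3792.701) / 1000
= 7014.95 kN

7014.95


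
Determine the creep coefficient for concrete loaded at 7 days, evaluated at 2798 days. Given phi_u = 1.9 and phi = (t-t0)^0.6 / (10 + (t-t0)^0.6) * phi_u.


dt = 2798 - 7 = 2791
phi = 2791^0.6 / (10 + 2791^0.6) * 1.9
= 1.75

1.75


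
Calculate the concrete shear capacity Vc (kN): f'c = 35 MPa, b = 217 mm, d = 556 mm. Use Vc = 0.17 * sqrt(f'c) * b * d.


Vc = 0.17 * sqrt(35) * 217 * 556 / 1000
= 121.34 kN

121.34


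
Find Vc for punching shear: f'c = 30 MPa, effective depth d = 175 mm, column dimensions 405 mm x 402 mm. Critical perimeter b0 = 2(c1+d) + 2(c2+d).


b0 = 2*(405 + 175) + 2*(402 + 175) = 2314 mm
Vc = 0.33 * sqrt(30) * 2314 * 175 / 1000
= 731.94 kN

731.94


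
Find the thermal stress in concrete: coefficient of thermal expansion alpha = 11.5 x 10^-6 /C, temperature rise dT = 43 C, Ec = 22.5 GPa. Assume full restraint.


sigma = alpha * dT * Ec
= 11.5e-6 * 43 * 22.5 * 1000
= 11.126 MPa

11.126


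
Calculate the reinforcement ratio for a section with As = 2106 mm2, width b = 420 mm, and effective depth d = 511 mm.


rho = As / (b * d)
= 2106 / (420 * 511)
= 0.0098

0.0098


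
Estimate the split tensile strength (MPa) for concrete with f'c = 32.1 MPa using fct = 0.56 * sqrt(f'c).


fct = 0.56 * sqrt(32.1)
= 0.56 * 5.666
= 3.173 MPa

3.173


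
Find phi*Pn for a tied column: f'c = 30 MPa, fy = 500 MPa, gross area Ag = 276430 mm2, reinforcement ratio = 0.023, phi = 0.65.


Ast = rho * Ag = 0.023 * 276430 = 6357.89 mm2
phi*Pn = 0.65 * 0.80 * (0.85 * 30 * (276430 - 6357.89) + 500 * 6357.89) / 1000
= 5234.21 kN

5234.21


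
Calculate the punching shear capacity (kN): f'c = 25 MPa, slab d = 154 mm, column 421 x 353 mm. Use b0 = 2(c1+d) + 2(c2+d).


b0 = 2*(421 + 154) + 2*(353 + 154) = 2164 mm
Vc = 0.33 * sqrt(25) * 2164 * 154 / 1000
= 549.87 kN

549.87


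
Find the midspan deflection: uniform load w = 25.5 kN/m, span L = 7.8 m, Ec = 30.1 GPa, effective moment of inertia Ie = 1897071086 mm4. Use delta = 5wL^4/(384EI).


Convert: L = 7.8 m = 7800 mm, Ec = 30.1 GPa = 30100 MPa
delta = 5 * 25.5 * 7800^4 / (384 * 30100 * 1897071086)
= 21.52 mm

21.52


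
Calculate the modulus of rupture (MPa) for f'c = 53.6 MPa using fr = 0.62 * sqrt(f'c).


fr = 0.62 * sqrt(53.6)
= 4.539 MPa

4.539


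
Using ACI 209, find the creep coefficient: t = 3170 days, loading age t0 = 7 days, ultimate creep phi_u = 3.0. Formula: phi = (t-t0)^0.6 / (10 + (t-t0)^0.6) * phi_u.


dt = 3170 - 7 = 3163
phi = 3163^0.6 / (10 + 3163^0.6) * 3.0
= 2.779

2.779


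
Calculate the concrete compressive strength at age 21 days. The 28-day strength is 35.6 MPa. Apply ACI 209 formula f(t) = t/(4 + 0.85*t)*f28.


f(21) = 21 / (4 + 0.85 * 21) * 35.6
= 21 / 21.85 * 35.6
= 34.22 MPa

34.22


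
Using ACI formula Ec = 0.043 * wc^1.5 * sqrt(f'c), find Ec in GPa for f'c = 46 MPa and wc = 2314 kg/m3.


Ec = 0.043 * 2314^1.5 * sqrt(46) / 1000
= 32.46 GPa

32.46


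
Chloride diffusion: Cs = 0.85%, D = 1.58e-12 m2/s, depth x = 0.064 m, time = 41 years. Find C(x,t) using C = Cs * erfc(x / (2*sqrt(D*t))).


t_seconds = 41 * 365.25 * 24 * 3600 = 1293861600.0 s
arg = 0.064 / (2 * sqrt(1.58e-12 * 1293861600.0))
= 0.7077
erfc(0.7077) = 0.3169
C = 0.85 * 0.3169 = 0.2693%

0.2693


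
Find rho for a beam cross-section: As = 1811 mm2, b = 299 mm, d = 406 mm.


rho = As / (b * d)
= 1811 / (299 * 406)
= 0.0149

0.0149


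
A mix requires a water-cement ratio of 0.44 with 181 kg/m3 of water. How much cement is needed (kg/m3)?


Cement = water / (w/c)
= 181 / 0.44
= 411.4 kg/m3

411.4


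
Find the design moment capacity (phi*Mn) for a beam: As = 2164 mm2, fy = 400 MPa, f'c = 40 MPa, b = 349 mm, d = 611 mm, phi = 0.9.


a = As * fy / (0.85 * f'c * b)
= 2164 * 400 / (0.85 * 40 * 349)
= 72.9479 mm
Mn = As * fy * (d - a/2) / 10^6
= 497.3097 kN-m
phi*Mn = 0.9 * 497.3097 = 447.58 kN-m

447.58


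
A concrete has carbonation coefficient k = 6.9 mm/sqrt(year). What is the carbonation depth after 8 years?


depth = k * sqrt(t)
= 6.9 * sqrt(8)
= 19.52 mm

19.52


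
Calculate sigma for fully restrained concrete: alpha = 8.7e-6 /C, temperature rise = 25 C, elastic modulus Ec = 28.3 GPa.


sigma = alpha * dT * Ec
= 8.7e-6 * 25 * 28.3 * 1000
= 6.155 MPa

6.155


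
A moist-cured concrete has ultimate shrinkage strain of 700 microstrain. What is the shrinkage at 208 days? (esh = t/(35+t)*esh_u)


esh(208) = 208 / (35 + 208) * 700
= 208 / 243 * 700
= 599.2 microstrain

599.2


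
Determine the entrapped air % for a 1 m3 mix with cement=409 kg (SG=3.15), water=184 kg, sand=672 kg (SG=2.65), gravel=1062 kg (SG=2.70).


Vol cement = 409 / (3.15 * 1000) = 0.129841 m3
Vol water = 184 / 1000 = 0.184 m3
Vol sand = 672 / (2.65 * 1000) = 0.253585 m3
Vol gravel = 1062 / (2.70 * 1000) = 0.393333 m3
Total solid + water volume = 0.96076 m3
Air = (1 - 0.96076) * 100 = 3.92%

3.92


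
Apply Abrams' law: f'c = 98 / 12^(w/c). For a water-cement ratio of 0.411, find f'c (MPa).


f'c = 98 / 12^0.411
= 98 / 2.777
= 35.29 MPa

35.29


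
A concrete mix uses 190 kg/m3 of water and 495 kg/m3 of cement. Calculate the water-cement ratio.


w/c = water / cement
w/c = 190 / 495 = 0.384

0.384


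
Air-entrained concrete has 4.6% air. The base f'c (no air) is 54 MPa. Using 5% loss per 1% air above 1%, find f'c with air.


Strength loss = (4.6 - 1) * 5 = 18.0%
f'c = 54 * (1 - 18.0/100)
= 44.28 MPa

44.28


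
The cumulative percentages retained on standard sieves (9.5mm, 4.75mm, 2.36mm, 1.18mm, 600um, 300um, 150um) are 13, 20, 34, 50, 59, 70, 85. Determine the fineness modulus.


FM = sum(cumulative % retained) / 100
= 331 / 100
= 3.31

3.31


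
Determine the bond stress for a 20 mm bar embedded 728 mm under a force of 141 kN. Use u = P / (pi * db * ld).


u = P / (pi * db * ld)
= 141 * 1000 / (pi * 20 * 728)
= 3.083 MPa

3.083


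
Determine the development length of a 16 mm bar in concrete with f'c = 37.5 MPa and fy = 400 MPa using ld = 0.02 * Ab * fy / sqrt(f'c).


Ab = pi * 16^2 / 4 = 201.062 mm2
ld = 0.02 * 201.062 * 400 / sqrt(37.5)
= 262.7 mm

262.7


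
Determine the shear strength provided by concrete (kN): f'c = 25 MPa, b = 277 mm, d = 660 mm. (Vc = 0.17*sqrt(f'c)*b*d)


Vc = 0.17 * sqrt(25) * 277 * 660 / 1000
= 155.4 kN

155.4


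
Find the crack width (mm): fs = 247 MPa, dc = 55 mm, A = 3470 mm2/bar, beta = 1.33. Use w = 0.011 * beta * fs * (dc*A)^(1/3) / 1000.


w = 0.011 * beta * fs * (dc * A)^(1/3) / 1000
= 0.011 * 1.33 * 247 * (55 * 3470)^(1/3) / 1000
= 0.208 mm

0.208


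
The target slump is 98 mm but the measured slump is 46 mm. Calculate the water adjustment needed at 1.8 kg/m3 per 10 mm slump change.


Difference = 98 - 46 = 52 mm
Water adjustment = 52 * 1.8 / 10 = 9.4 kg/m3

9.4


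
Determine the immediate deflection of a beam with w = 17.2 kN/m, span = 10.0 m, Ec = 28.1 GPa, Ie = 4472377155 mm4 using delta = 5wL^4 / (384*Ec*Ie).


Convert: L = 10.0 m = 10000 mm, Ec = 28.1 GPa = 28100 MPa
delta = 5 * 17.2 * 10000^4 / (384 * 28100 * 4472377155)
= 17.82 mm

17.82


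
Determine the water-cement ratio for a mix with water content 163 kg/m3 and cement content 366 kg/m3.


w/c = water / cement
w/c = 163 / 366 = 0.445

0.445


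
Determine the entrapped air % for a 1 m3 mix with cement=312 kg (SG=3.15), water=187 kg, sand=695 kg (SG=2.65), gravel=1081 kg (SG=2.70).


Vol cement = 312 / (3.15 * 1000) = 0.099048 m3
Vol water = 187 / 1000 = 0.187 m3
Vol sand = 695 / (2.65 * 1000) = 0.262264 m3
Vol gravel = 1081 / (2.70 * 1000) = 0.40037 m3
Total solid + water volume = 0.948682 m3
Air = (1 - 0.948682) * 100 = 5.13%

5.13


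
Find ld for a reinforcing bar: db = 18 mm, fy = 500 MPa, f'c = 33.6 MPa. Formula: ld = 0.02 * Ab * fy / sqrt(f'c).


Ab = pi * 18^2 / 4 = 254.469 mm2
ld = 0.02 * 254.469 * 500 / sqrt(33.6)
= 439.0 mm

439.0


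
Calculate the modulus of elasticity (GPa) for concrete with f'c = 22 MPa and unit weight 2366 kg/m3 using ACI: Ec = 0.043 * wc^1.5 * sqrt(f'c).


Ec = 0.043 * 2366^1.5 * sqrt(22) / 1000
= 23.21 GPa

23.21


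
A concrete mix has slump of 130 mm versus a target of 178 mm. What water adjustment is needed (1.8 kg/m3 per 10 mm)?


Difference = 178 - 130 = 48 mm
Water adjustment = 48 * 1.8 / 10 = 8.6 kg/m3

8.6


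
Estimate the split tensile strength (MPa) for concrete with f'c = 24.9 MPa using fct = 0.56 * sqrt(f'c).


fct = 0.56 * sqrt(24.9)
= 0.56 * 4.99
= 2.794 MPa

2.794


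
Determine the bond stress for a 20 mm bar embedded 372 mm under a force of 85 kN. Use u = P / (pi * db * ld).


u = P / (pi * db * ld)
= 85 * 1000 / (pi * 20 * 372)
= 3.637 MPa

3.637


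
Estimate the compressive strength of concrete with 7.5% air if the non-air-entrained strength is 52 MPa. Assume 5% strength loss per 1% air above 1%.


Strength loss = (7.5 - 1) * 5 = 32.5%
f'c = 52 * (1 - 32.5/100)
= 35.1 MPa

35.1


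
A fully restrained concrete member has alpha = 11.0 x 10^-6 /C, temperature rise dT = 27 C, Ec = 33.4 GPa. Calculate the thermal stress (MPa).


sigma = alpha * dT * Ec
= 11.0e-6 * 27 * 33.4 * 1000
= 9.92 MPa

9.92


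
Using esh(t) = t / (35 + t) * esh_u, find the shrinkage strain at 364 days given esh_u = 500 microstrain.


esh(364) = 364 / (35 + 364) * 500
= 364 / 399 * 500
= 456.1 microstrain

456.1


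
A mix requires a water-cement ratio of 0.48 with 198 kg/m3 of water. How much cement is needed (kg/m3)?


Cement = water / (w/c)
= 198 / 0.48
= 412.5 kg/m3

412.5


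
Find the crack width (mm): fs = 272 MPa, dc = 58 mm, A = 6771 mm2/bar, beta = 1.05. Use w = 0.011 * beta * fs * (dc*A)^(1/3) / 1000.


w = 0.011 * beta * fs * (dc * A)^(1/3) / 1000
= 0.011 * 1.05 * 272 * (58 * 6771)^(1/3) / 1000
= 0.23 mm

0.23


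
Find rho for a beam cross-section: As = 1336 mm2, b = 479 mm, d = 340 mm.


rho = As / (b * d)
= 1336 / (479 * 340)
= 0.0082

0.0082


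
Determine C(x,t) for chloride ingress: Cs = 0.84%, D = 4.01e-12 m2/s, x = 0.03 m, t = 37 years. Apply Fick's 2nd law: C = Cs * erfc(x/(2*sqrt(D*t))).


t_seconds = 37 * 365.25 * 24 * 3600 = 1167631200.0 s
arg = 0.03 / (2 * sqrt(4.01e-12 * 1167631200.0))
= 0.2192
erfc(0.2192) = 0.7566
C = 0.84 * 0.7566 = 0.6355%

0.6355


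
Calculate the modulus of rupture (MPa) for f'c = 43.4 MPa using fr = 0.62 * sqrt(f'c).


fr = 0.62 * sqrt(43.4)
= 4.084 MPa

4.084


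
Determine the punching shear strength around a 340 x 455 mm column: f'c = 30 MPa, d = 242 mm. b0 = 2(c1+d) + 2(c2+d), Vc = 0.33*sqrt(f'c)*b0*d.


b0 = 2*(340 + 242) + 2*(455 + 242) = 2558 mm
Vc = 0.33 * sqrt(30) * 2558 * 242 / 1000
= 1118.9 kN

1118.9


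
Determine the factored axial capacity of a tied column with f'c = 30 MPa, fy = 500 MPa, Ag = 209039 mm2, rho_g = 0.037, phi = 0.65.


Ast = rho * Ag = 0.037 * 209039 = 7734.443 mm2
phi*Pn = 0.65 * 0.80 * (0.85 * 30 * (209039 - 7734.443) + 500 * 7734.443) / 1000
= 4680.25 kN

4680.25


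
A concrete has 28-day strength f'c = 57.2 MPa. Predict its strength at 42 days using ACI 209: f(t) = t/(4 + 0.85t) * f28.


f(42) = 42 / (4 + 0.85 * 42) * 57.2
= 42 / 39.7 * 57.2
= 60.51 MPa

60.51


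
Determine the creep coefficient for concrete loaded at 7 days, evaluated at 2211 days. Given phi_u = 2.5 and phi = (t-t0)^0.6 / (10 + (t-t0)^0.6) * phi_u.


dt = 2211 - 7 = 2204
phi = 2204^0.6 / (10 + 2204^0.6) * 2.5
= 2.276

2.276


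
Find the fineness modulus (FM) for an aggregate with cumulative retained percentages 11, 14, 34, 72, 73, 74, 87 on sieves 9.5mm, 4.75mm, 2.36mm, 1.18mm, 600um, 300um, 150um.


FM = sum(cumulative % retained) / 100
= 365 / 100
= 3.65

3.65


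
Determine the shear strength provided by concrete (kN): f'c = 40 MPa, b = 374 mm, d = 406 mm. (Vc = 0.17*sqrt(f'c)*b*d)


Vc = 0.17 * sqrt(40) * 374 * 406 / 1000
= 163.26 kN

163.26


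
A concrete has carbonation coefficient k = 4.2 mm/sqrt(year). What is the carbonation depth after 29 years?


depth = k * sqrt(t)
= 4.2 * sqrt(29)
= 22.62 mm

22.62


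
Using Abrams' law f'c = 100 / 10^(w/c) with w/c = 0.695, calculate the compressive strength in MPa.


f'c = 100 / 10^0.695
= 100 / 4.955
= 20.18 MPa

20.18


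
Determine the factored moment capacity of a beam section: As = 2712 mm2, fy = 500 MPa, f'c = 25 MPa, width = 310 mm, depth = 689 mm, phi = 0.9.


a = As * fy / (0.85 * f'c * b)
= 2712 * 500 / (0.85 * 25 * 310)
= 205.8444 mm
Mn = As * fy * (d - a/2) / 10^6
= 794.7215 kN-m
phi*Mn = 0.9 * 794.7215 = 715.25 kN-m

715.25


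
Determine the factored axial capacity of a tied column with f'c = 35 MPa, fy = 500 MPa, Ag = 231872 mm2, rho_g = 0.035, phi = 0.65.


Ast = rho * Ag = 0.035 * 231872 = 8115.52 mm2
phi*Pn = 0.65 * 0.80 * (0.85 * 35 * (231872 - 8115.52) + 500 * 8115.52) / 1000
= 5571.55 kN

5571.55


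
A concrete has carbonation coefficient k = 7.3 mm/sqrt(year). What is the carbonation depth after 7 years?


depth = k * sqrt(t)
= 7.3 * sqrt(7)
= 19.31 mm

19.31


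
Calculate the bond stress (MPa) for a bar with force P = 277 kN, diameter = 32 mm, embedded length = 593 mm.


u = P / (pi * db * ld)
= 277 * 1000 / (pi * 32 * 593)
= 4.646 MPa

4.646


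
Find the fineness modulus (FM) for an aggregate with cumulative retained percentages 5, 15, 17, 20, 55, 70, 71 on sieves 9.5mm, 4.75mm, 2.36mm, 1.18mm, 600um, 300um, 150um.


FM = sum(cumulative % retained) / 100
= 253 / 100
= 2.53

2.53


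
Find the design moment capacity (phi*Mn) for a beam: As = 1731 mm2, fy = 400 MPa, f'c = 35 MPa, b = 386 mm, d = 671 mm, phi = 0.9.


a = As * fy / (0.85 * f'c * b)
= 1731 * 400 / (0.85 * 35 * 386)
= 60.2952 mm
Mn = As * fy * (d - a/2) / 10^6
= 443.7262 kN-m
phi*Mn = 0.9 * 443.7262 = 399.35 kN-m

399.35


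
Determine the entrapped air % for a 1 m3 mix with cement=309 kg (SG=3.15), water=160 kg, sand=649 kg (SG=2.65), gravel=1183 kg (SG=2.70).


Vol cement = 309 / (3.15 * 1000) = 0.098095 m3
Vol water = 160 / 1000 = 0.16 m3
Vol sand = 649 / (2.65 * 1000) = 0.244906 m3
Vol gravel = 1183 / (2.70 * 1000) = 0.438148 m3
Total solid + water volume = 0.941149 m3
Air = (1 - 0.941149) * 100 = 5.89%

5.89


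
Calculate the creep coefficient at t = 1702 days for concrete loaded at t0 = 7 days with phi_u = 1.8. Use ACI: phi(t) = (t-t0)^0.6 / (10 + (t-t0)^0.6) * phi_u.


dt = 1702 - 7 = 1695
phi = 1695^0.6 / (10 + 1695^0.6) * 1.8
= 1.614

1.614


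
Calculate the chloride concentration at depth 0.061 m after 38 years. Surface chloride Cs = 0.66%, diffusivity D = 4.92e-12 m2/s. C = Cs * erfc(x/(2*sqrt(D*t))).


t_seconds = 38 * 365.25 * 24 * 3600 = 1199188800.0 s
arg = 0.061 / (2 * sqrt(4.92e-12 * 1199188800.0))
= 0.3971
erfc(0.3971) = 0.5744
C = 0.66 * 0.5744 = 0.3791%

0.3791


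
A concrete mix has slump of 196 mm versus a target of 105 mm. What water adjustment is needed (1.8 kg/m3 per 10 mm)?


Difference = 105 - 196 = -91 mm
Water adjustment = -91 * 1.8 / 10 = -16.4 kg/m3

-16.4


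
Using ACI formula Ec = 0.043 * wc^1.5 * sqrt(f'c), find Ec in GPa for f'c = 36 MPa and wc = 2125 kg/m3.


Ec = 0.043 * 2125^1.5 * sqrt(36) / 1000
= 25.27 GPa

25.27


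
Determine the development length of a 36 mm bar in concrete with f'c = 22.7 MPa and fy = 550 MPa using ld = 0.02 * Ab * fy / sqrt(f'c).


Ab = pi * 36^2 / 4 = 1017.876 mm2
ld = 0.02 * 1017.876 * 550 / sqrt(22.7)
= 2350.0 mm

2350.0


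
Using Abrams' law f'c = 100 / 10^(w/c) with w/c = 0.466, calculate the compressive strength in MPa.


f'c = 100 / 10^0.466
= 100 / 2.924
= 34.2 MPa

34.2


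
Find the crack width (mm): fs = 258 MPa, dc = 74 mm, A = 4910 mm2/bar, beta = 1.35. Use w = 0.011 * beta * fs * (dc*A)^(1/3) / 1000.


w = 0.011 * beta * fs * (dc * A)^(1/3) / 1000
= 0.011 * 1.35 * 258 * (74 * 4910)^(1/3) / 1000
= 0.273 mm

0.273


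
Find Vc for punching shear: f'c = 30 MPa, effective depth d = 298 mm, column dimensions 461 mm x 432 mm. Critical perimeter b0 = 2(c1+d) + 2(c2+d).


b0 = 2*(461 + 298) + 2*(432 + 298) = 2978 mm
Vc = 0.33 * sqrt(30) * 2978 * 298 / 1000
= 1604.04 kN

1604.04


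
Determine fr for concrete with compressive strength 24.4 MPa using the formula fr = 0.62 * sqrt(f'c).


fr = 0.62 * sqrt(24.4)
= 3.063 MPa

3.063


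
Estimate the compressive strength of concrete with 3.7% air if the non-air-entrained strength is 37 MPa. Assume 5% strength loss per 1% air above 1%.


Strength loss = (3.7 - 1) * 5 = 13.5%
f'c = 37 * (1 - 13.5/100)
= 32.01 MPa

32.01


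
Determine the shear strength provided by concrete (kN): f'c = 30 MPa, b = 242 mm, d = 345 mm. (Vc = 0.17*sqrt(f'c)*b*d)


Vc = 0.17 * sqrt(30) * 242 * 345 / 1000
= 77.74 kN

77.74


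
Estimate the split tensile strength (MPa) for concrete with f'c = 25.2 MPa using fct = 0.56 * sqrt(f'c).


fct = 0.56 * sqrt(25.2)
= 0.56 * 5.02
= 2.811 MPa

2.811


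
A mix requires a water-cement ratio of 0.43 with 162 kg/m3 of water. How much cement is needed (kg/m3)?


Cement = water / (w/c)
= 162 / 0.43
= 376.7 kg/m3

376.7


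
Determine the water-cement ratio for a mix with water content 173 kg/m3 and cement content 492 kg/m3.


w/c = water / cement
w/c = 173 / 492 = 0.352

0.352


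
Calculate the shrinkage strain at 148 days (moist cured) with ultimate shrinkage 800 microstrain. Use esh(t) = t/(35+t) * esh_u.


esh(148) = 148 / (35 + 148) * 800
= 148 / 183 * 800
= 647.0 microstrain

647.0


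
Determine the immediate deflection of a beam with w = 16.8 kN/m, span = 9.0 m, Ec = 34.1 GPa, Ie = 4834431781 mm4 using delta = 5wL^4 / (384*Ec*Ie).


Convert: L = 9.0 m = 9000 mm, Ec = 34.1 GPa = 34100 MPa
delta = 5 * 16.8 * 9000^4 / (384 * 34100 * 4834431781)
= 8.71 mm

8.71


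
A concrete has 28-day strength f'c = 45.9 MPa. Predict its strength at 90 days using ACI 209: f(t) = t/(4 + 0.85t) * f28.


f(90) = 90 / (4 + 0.85 * 90) * 45.9
= 90 / 80.5 * 45.9
= 51.32 MPa

51.32


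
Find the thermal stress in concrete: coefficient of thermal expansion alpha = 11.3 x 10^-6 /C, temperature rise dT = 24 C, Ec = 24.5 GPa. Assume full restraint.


sigma = alpha * dT * Ec
= 11.3e-6 * 24 * 24.5 * 1000
= 6.644 MPa

6.644


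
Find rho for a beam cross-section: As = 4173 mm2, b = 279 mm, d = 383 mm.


rho = As / (b * d)
= 4173 / (279 * 383)
= 0.0391

0.0391


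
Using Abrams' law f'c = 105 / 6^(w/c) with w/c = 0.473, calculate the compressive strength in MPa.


f'c = 105 / 6^0.473
= 105 / 2.334
= 44.99 MPa

44.99


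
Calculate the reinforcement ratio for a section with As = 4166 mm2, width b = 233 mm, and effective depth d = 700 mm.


rho = As / (b * d)
= 4166 / (233 * 700)
= 0.0255

0.0255


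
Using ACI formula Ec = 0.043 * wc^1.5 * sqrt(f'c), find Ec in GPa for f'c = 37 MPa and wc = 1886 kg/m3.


Ec = 0.043 * 1886^1.5 * sqrt(37) / 1000
= 21.42 GPa

21.42


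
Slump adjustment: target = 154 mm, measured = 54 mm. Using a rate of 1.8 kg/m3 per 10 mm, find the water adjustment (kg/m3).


Difference = 154 - 54 = 100 mm
Water adjustment = 100 * 1.8 / 10 = 18.0 kg/m3

18.0


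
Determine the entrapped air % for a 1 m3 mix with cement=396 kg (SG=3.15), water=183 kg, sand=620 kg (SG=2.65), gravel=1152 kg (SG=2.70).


Vol cement = 396 / (3.15 * 1000) = 0.125714 m3
Vol water = 183 / 1000 = 0.183 m3
Vol sand = 620 / (2.65 * 1000) = 0.233962 m3
Vol gravel = 1152 / (2.70 * 1000) = 0.426667 m3
Total solid + water volume = 0.969343 m3
Air = (1 - 0.969343) * 100 = 3.07%

3.07


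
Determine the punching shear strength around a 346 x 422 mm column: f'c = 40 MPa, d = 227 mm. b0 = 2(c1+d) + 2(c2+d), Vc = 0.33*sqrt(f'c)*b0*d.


b0 = 2*(346 + 227) + 2*(422 + 227) = 2444 mm
Vc = 0.33 * sqrt(40) * 2444 * 227 / 1000
= 1157.9 kN

1157.9


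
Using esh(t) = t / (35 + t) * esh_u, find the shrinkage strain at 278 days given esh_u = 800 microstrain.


esh(278) = 278 / (35 + 278) * 800
= 278 / 313 * 800
= 710.5 microstrain

710.5


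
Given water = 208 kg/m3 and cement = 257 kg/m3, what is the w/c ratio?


w/c = water / cement
w/c = 208 / 257 = 0.809

0.809


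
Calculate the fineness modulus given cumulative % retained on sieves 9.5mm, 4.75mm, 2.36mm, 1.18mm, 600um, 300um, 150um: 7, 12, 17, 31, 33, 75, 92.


FM = sum(cumulative % retained) / 100
= 267 / 100
= 2.67

2.67


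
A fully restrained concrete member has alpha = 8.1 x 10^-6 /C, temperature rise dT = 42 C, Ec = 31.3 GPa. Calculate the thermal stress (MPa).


sigma = alpha * dT * Ec
= 8.1e-6 * 42 * 31.3 * 1000
= 10.648 MPa

10.648


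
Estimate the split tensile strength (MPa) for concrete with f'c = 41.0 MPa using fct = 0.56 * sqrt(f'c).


fct = 0.56 * sqrt(41.0)
= 0.56 * 6.403
= 3.586 MPa

3.586


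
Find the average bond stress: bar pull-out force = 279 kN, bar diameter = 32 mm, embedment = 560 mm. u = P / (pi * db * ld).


u = P / (pi * db * ld)
= 279 * 1000 / (pi * 32 * 560)
= 4.956 MPa

4.956


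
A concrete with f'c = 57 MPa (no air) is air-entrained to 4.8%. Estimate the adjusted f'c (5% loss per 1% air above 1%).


Strength loss = (4.8 - 1) * 5 = 19.0%
f'c = 57 * (1 - 19.0/100)
= 46.17 MPa

46.17


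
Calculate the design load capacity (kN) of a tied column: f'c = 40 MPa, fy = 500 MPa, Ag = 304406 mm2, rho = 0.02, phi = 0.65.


Ast = rho * Ag = 0.02 * 304406 = 6088.12 mm2
phi*Pn = 0.65 * 0.80 * (0.85 * 40 * (304406 - 6088.12) + 500 * 6088.12) / 1000
= 6857.17 kN

6857.17
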